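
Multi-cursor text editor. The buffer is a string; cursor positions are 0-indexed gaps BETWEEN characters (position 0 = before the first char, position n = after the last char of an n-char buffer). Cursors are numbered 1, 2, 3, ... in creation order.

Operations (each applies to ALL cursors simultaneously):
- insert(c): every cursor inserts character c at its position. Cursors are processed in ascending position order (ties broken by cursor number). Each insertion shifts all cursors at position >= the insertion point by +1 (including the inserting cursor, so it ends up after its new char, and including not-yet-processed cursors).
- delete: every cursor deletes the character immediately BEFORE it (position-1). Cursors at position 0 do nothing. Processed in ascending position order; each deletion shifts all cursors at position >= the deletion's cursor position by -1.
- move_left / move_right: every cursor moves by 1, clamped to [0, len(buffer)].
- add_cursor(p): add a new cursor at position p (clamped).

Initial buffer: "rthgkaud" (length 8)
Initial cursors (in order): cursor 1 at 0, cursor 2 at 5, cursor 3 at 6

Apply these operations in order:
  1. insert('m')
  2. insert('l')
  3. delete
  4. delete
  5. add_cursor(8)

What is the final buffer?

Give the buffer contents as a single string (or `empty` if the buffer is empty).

After op 1 (insert('m')): buffer="mrthgkmamud" (len 11), cursors c1@1 c2@7 c3@9, authorship 1.....2.3..
After op 2 (insert('l')): buffer="mlrthgkmlamlud" (len 14), cursors c1@2 c2@9 c3@12, authorship 11.....22.33..
After op 3 (delete): buffer="mrthgkmamud" (len 11), cursors c1@1 c2@7 c3@9, authorship 1.....2.3..
After op 4 (delete): buffer="rthgkaud" (len 8), cursors c1@0 c2@5 c3@6, authorship ........
After op 5 (add_cursor(8)): buffer="rthgkaud" (len 8), cursors c1@0 c2@5 c3@6 c4@8, authorship ........

Answer: rthgkaud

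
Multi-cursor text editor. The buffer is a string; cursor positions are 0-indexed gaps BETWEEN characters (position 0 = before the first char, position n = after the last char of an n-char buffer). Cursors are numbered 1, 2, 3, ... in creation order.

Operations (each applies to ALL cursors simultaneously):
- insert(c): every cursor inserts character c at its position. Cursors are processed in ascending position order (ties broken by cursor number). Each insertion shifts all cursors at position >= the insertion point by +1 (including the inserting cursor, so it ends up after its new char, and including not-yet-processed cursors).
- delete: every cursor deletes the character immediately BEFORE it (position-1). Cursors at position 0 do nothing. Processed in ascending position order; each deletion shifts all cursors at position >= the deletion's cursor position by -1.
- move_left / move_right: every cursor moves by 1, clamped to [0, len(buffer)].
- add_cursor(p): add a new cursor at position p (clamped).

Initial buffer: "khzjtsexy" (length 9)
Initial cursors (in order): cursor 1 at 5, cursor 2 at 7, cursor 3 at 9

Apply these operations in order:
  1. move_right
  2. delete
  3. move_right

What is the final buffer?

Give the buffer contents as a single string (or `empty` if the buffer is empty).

After op 1 (move_right): buffer="khzjtsexy" (len 9), cursors c1@6 c2@8 c3@9, authorship .........
After op 2 (delete): buffer="khzjte" (len 6), cursors c1@5 c2@6 c3@6, authorship ......
After op 3 (move_right): buffer="khzjte" (len 6), cursors c1@6 c2@6 c3@6, authorship ......

Answer: khzjte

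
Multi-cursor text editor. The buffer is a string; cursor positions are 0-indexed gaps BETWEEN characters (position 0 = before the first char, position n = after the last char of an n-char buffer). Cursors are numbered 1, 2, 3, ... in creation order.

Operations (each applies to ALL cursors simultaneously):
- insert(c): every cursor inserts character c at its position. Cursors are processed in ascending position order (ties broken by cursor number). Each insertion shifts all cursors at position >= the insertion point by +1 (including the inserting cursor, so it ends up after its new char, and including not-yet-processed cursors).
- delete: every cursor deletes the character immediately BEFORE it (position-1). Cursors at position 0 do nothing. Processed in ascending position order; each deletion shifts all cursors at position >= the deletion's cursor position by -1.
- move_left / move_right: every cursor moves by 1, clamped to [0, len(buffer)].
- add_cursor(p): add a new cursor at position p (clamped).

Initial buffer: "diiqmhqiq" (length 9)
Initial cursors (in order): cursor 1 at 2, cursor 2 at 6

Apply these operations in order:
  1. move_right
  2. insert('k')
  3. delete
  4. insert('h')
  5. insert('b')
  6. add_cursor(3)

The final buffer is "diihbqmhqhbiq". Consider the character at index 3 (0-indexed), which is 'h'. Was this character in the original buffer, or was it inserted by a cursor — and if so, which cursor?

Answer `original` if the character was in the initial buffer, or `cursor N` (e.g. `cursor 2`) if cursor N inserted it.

Answer: cursor 1

Derivation:
After op 1 (move_right): buffer="diiqmhqiq" (len 9), cursors c1@3 c2@7, authorship .........
After op 2 (insert('k')): buffer="diikqmhqkiq" (len 11), cursors c1@4 c2@9, authorship ...1....2..
After op 3 (delete): buffer="diiqmhqiq" (len 9), cursors c1@3 c2@7, authorship .........
After op 4 (insert('h')): buffer="diihqmhqhiq" (len 11), cursors c1@4 c2@9, authorship ...1....2..
After op 5 (insert('b')): buffer="diihbqmhqhbiq" (len 13), cursors c1@5 c2@11, authorship ...11....22..
After op 6 (add_cursor(3)): buffer="diihbqmhqhbiq" (len 13), cursors c3@3 c1@5 c2@11, authorship ...11....22..
Authorship (.=original, N=cursor N): . . . 1 1 . . . . 2 2 . .
Index 3: author = 1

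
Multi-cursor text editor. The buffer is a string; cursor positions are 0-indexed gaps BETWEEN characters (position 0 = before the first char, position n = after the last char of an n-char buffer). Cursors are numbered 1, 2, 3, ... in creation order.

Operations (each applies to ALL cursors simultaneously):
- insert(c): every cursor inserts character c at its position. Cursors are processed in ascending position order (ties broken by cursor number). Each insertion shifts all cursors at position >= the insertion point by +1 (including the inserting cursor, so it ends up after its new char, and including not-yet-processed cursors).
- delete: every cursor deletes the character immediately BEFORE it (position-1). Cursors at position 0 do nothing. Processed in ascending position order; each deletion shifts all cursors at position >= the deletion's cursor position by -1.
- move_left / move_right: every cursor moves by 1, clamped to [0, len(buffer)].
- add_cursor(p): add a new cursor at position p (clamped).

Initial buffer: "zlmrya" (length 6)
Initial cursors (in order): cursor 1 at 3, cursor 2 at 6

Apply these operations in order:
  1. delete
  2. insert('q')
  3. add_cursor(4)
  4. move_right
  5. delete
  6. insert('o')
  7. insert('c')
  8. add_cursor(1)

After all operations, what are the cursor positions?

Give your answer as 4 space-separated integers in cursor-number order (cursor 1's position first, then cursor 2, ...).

Answer: 9 9 9 1

Derivation:
After op 1 (delete): buffer="zlry" (len 4), cursors c1@2 c2@4, authorship ....
After op 2 (insert('q')): buffer="zlqryq" (len 6), cursors c1@3 c2@6, authorship ..1..2
After op 3 (add_cursor(4)): buffer="zlqryq" (len 6), cursors c1@3 c3@4 c2@6, authorship ..1..2
After op 4 (move_right): buffer="zlqryq" (len 6), cursors c1@4 c3@5 c2@6, authorship ..1..2
After op 5 (delete): buffer="zlq" (len 3), cursors c1@3 c2@3 c3@3, authorship ..1
After op 6 (insert('o')): buffer="zlqooo" (len 6), cursors c1@6 c2@6 c3@6, authorship ..1123
After op 7 (insert('c')): buffer="zlqoooccc" (len 9), cursors c1@9 c2@9 c3@9, authorship ..1123123
After op 8 (add_cursor(1)): buffer="zlqoooccc" (len 9), cursors c4@1 c1@9 c2@9 c3@9, authorship ..1123123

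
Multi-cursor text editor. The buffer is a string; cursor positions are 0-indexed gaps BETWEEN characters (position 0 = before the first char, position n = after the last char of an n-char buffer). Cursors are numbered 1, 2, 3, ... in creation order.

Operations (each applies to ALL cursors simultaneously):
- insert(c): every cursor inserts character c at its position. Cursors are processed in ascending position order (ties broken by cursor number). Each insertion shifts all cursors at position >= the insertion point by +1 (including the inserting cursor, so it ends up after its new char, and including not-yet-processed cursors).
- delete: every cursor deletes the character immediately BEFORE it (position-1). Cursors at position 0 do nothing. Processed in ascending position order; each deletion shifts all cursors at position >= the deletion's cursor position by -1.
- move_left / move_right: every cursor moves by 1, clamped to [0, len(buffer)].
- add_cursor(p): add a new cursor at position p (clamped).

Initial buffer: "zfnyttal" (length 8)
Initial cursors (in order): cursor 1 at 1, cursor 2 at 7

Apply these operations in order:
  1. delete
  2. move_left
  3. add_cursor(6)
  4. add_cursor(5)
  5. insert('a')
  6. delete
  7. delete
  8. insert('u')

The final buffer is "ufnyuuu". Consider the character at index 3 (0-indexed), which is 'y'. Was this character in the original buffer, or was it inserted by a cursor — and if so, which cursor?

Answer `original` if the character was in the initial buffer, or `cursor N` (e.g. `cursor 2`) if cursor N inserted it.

After op 1 (delete): buffer="fnyttl" (len 6), cursors c1@0 c2@5, authorship ......
After op 2 (move_left): buffer="fnyttl" (len 6), cursors c1@0 c2@4, authorship ......
After op 3 (add_cursor(6)): buffer="fnyttl" (len 6), cursors c1@0 c2@4 c3@6, authorship ......
After op 4 (add_cursor(5)): buffer="fnyttl" (len 6), cursors c1@0 c2@4 c4@5 c3@6, authorship ......
After op 5 (insert('a')): buffer="afnytatala" (len 10), cursors c1@1 c2@6 c4@8 c3@10, authorship 1....2.4.3
After op 6 (delete): buffer="fnyttl" (len 6), cursors c1@0 c2@4 c4@5 c3@6, authorship ......
After op 7 (delete): buffer="fny" (len 3), cursors c1@0 c2@3 c3@3 c4@3, authorship ...
After op 8 (insert('u')): buffer="ufnyuuu" (len 7), cursors c1@1 c2@7 c3@7 c4@7, authorship 1...234
Authorship (.=original, N=cursor N): 1 . . . 2 3 4
Index 3: author = original

Answer: original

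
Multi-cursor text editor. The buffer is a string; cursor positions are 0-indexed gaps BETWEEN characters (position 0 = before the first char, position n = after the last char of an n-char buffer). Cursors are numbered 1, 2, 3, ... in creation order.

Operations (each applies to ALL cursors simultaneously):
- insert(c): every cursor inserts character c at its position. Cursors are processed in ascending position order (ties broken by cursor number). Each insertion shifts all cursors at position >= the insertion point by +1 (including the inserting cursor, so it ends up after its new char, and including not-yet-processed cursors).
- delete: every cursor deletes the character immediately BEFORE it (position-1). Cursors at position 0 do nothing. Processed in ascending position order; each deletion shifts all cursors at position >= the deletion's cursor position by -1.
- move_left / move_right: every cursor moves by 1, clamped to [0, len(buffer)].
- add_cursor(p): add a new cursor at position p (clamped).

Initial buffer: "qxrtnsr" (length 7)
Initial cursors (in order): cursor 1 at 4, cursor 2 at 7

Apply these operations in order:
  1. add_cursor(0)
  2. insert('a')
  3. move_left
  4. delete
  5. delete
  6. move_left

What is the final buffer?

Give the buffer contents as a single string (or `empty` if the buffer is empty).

Answer: aqxana

Derivation:
After op 1 (add_cursor(0)): buffer="qxrtnsr" (len 7), cursors c3@0 c1@4 c2@7, authorship .......
After op 2 (insert('a')): buffer="aqxrtansra" (len 10), cursors c3@1 c1@6 c2@10, authorship 3....1...2
After op 3 (move_left): buffer="aqxrtansra" (len 10), cursors c3@0 c1@5 c2@9, authorship 3....1...2
After op 4 (delete): buffer="aqxransa" (len 8), cursors c3@0 c1@4 c2@7, authorship 3...1..2
After op 5 (delete): buffer="aqxana" (len 6), cursors c3@0 c1@3 c2@5, authorship 3..1.2
After op 6 (move_left): buffer="aqxana" (len 6), cursors c3@0 c1@2 c2@4, authorship 3..1.2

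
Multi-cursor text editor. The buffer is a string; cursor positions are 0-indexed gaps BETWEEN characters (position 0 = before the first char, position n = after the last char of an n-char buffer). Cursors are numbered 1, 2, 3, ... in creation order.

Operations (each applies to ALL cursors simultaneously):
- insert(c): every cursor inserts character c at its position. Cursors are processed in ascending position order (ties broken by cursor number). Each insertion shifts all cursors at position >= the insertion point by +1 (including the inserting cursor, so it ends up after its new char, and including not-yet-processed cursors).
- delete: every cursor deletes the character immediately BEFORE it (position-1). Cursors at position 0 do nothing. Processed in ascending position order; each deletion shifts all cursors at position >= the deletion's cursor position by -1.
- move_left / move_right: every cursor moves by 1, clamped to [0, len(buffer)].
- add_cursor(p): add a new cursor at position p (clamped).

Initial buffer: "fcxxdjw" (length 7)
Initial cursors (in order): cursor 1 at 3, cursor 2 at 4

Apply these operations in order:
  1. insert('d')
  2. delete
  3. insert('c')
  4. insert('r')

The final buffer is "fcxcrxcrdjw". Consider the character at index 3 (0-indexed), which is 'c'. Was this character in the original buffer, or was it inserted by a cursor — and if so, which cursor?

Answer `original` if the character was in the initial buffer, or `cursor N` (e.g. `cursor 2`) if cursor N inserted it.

Answer: cursor 1

Derivation:
After op 1 (insert('d')): buffer="fcxdxddjw" (len 9), cursors c1@4 c2@6, authorship ...1.2...
After op 2 (delete): buffer="fcxxdjw" (len 7), cursors c1@3 c2@4, authorship .......
After op 3 (insert('c')): buffer="fcxcxcdjw" (len 9), cursors c1@4 c2@6, authorship ...1.2...
After op 4 (insert('r')): buffer="fcxcrxcrdjw" (len 11), cursors c1@5 c2@8, authorship ...11.22...
Authorship (.=original, N=cursor N): . . . 1 1 . 2 2 . . .
Index 3: author = 1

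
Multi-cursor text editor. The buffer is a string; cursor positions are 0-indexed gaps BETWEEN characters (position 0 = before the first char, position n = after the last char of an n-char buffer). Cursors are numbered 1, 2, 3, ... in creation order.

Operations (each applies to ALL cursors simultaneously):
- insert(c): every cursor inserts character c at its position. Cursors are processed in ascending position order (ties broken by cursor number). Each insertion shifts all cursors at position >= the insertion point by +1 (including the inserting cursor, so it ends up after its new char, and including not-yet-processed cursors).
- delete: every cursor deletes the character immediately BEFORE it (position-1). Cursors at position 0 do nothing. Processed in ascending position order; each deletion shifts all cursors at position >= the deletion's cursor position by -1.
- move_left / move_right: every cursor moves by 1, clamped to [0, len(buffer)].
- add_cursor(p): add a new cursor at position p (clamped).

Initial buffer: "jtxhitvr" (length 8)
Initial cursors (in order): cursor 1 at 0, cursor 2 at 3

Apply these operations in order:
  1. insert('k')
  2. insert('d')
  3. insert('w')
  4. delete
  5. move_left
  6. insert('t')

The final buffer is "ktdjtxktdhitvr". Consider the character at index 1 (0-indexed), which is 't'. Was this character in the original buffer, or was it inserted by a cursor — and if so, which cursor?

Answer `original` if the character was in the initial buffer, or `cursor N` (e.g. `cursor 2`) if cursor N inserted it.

Answer: cursor 1

Derivation:
After op 1 (insert('k')): buffer="kjtxkhitvr" (len 10), cursors c1@1 c2@5, authorship 1...2.....
After op 2 (insert('d')): buffer="kdjtxkdhitvr" (len 12), cursors c1@2 c2@7, authorship 11...22.....
After op 3 (insert('w')): buffer="kdwjtxkdwhitvr" (len 14), cursors c1@3 c2@9, authorship 111...222.....
After op 4 (delete): buffer="kdjtxkdhitvr" (len 12), cursors c1@2 c2@7, authorship 11...22.....
After op 5 (move_left): buffer="kdjtxkdhitvr" (len 12), cursors c1@1 c2@6, authorship 11...22.....
After op 6 (insert('t')): buffer="ktdjtxktdhitvr" (len 14), cursors c1@2 c2@8, authorship 111...222.....
Authorship (.=original, N=cursor N): 1 1 1 . . . 2 2 2 . . . . .
Index 1: author = 1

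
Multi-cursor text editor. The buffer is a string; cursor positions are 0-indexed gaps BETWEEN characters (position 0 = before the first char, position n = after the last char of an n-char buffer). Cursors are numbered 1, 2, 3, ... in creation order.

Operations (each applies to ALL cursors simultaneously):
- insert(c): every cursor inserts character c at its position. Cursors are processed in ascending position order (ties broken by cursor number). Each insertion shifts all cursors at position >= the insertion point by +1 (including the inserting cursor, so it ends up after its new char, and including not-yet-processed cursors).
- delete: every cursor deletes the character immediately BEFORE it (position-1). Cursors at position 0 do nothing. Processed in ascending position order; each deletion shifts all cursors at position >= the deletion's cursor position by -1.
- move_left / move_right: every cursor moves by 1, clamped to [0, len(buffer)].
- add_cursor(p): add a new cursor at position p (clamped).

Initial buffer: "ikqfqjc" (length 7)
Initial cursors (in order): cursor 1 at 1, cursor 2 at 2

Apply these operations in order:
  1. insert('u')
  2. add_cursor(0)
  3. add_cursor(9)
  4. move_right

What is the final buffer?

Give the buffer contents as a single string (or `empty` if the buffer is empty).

Answer: iukuqfqjc

Derivation:
After op 1 (insert('u')): buffer="iukuqfqjc" (len 9), cursors c1@2 c2@4, authorship .1.2.....
After op 2 (add_cursor(0)): buffer="iukuqfqjc" (len 9), cursors c3@0 c1@2 c2@4, authorship .1.2.....
After op 3 (add_cursor(9)): buffer="iukuqfqjc" (len 9), cursors c3@0 c1@2 c2@4 c4@9, authorship .1.2.....
After op 4 (move_right): buffer="iukuqfqjc" (len 9), cursors c3@1 c1@3 c2@5 c4@9, authorship .1.2.....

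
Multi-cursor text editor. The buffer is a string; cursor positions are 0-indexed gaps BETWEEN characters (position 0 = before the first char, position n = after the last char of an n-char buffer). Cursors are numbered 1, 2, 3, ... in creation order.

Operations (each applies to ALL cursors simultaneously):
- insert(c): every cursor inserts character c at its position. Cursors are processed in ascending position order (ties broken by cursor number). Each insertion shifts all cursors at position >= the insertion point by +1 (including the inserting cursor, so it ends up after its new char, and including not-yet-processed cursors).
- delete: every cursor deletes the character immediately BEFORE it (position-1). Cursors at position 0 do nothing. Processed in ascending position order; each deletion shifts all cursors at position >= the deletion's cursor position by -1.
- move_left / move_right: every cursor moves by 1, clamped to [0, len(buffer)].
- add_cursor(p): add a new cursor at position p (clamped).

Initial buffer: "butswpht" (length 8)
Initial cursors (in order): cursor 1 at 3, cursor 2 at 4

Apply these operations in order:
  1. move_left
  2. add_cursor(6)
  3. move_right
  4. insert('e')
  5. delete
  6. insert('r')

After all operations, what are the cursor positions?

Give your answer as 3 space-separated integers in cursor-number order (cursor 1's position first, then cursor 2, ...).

Answer: 4 6 10

Derivation:
After op 1 (move_left): buffer="butswpht" (len 8), cursors c1@2 c2@3, authorship ........
After op 2 (add_cursor(6)): buffer="butswpht" (len 8), cursors c1@2 c2@3 c3@6, authorship ........
After op 3 (move_right): buffer="butswpht" (len 8), cursors c1@3 c2@4 c3@7, authorship ........
After op 4 (insert('e')): buffer="butesewphet" (len 11), cursors c1@4 c2@6 c3@10, authorship ...1.2...3.
After op 5 (delete): buffer="butswpht" (len 8), cursors c1@3 c2@4 c3@7, authorship ........
After op 6 (insert('r')): buffer="butrsrwphrt" (len 11), cursors c1@4 c2@6 c3@10, authorship ...1.2...3.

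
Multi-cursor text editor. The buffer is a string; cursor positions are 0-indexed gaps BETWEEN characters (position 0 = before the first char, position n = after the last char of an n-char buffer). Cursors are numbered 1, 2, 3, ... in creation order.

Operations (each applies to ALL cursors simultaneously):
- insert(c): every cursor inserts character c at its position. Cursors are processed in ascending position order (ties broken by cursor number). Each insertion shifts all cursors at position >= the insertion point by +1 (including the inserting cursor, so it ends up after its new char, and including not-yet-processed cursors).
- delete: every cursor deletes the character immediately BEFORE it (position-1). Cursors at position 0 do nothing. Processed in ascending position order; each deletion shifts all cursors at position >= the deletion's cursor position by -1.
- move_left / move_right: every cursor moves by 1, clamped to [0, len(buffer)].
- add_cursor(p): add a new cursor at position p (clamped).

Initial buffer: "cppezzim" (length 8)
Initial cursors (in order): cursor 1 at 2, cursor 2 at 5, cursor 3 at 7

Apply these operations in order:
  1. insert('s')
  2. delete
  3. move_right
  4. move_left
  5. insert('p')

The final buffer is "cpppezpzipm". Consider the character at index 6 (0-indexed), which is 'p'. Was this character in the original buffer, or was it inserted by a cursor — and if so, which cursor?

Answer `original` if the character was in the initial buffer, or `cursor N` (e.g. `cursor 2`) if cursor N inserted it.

After op 1 (insert('s')): buffer="cpspezszism" (len 11), cursors c1@3 c2@7 c3@10, authorship ..1...2..3.
After op 2 (delete): buffer="cppezzim" (len 8), cursors c1@2 c2@5 c3@7, authorship ........
After op 3 (move_right): buffer="cppezzim" (len 8), cursors c1@3 c2@6 c3@8, authorship ........
After op 4 (move_left): buffer="cppezzim" (len 8), cursors c1@2 c2@5 c3@7, authorship ........
After op 5 (insert('p')): buffer="cpppezpzipm" (len 11), cursors c1@3 c2@7 c3@10, authorship ..1...2..3.
Authorship (.=original, N=cursor N): . . 1 . . . 2 . . 3 .
Index 6: author = 2

Answer: cursor 2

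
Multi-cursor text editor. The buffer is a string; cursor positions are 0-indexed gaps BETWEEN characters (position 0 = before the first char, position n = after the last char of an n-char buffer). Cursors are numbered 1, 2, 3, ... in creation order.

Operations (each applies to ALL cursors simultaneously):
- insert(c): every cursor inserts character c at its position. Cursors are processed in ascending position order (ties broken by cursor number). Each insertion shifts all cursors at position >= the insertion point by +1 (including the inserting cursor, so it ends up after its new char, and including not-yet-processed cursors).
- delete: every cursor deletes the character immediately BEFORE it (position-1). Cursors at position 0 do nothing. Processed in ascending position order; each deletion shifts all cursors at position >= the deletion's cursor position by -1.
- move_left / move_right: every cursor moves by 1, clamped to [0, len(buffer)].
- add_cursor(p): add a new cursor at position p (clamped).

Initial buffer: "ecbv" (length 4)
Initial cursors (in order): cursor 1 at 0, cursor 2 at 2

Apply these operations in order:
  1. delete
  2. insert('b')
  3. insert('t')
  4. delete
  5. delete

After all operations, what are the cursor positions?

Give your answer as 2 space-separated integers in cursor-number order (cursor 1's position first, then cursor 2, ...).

Answer: 0 1

Derivation:
After op 1 (delete): buffer="ebv" (len 3), cursors c1@0 c2@1, authorship ...
After op 2 (insert('b')): buffer="bebbv" (len 5), cursors c1@1 c2@3, authorship 1.2..
After op 3 (insert('t')): buffer="btebtbv" (len 7), cursors c1@2 c2@5, authorship 11.22..
After op 4 (delete): buffer="bebbv" (len 5), cursors c1@1 c2@3, authorship 1.2..
After op 5 (delete): buffer="ebv" (len 3), cursors c1@0 c2@1, authorship ...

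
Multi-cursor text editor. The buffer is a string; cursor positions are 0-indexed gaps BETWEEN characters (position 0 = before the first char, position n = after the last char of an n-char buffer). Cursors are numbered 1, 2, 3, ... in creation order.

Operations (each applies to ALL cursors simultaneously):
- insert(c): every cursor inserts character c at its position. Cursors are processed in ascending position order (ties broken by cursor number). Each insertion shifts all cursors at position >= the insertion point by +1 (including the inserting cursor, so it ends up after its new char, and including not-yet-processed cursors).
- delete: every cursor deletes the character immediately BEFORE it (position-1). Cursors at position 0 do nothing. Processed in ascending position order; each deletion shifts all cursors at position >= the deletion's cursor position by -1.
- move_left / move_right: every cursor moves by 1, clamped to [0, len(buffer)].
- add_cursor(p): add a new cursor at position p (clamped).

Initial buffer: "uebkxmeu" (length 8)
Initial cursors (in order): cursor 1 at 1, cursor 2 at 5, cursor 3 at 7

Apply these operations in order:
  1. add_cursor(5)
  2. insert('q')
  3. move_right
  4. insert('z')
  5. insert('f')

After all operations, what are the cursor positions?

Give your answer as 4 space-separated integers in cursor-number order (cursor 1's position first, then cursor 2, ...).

Answer: 5 15 20 15

Derivation:
After op 1 (add_cursor(5)): buffer="uebkxmeu" (len 8), cursors c1@1 c2@5 c4@5 c3@7, authorship ........
After op 2 (insert('q')): buffer="uqebkxqqmequ" (len 12), cursors c1@2 c2@8 c4@8 c3@11, authorship .1....24..3.
After op 3 (move_right): buffer="uqebkxqqmequ" (len 12), cursors c1@3 c2@9 c4@9 c3@12, authorship .1....24..3.
After op 4 (insert('z')): buffer="uqezbkxqqmzzequz" (len 16), cursors c1@4 c2@12 c4@12 c3@16, authorship .1.1...24.24.3.3
After op 5 (insert('f')): buffer="uqezfbkxqqmzzffequzf" (len 20), cursors c1@5 c2@15 c4@15 c3@20, authorship .1.11...24.2424.3.33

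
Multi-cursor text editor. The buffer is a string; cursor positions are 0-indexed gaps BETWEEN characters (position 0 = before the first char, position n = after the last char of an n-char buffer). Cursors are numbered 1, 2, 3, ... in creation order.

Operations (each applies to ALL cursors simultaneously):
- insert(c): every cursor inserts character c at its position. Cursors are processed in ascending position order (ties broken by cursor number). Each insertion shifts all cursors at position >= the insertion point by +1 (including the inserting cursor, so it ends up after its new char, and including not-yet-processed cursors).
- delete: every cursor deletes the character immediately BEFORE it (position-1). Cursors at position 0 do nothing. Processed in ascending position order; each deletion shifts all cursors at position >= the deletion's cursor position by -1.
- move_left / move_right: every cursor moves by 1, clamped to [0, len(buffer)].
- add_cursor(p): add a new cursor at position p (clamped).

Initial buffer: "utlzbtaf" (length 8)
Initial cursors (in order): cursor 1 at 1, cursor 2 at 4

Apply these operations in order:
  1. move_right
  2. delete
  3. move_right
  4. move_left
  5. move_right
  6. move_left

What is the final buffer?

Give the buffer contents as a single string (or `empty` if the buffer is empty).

Answer: ulztaf

Derivation:
After op 1 (move_right): buffer="utlzbtaf" (len 8), cursors c1@2 c2@5, authorship ........
After op 2 (delete): buffer="ulztaf" (len 6), cursors c1@1 c2@3, authorship ......
After op 3 (move_right): buffer="ulztaf" (len 6), cursors c1@2 c2@4, authorship ......
After op 4 (move_left): buffer="ulztaf" (len 6), cursors c1@1 c2@3, authorship ......
After op 5 (move_right): buffer="ulztaf" (len 6), cursors c1@2 c2@4, authorship ......
After op 6 (move_left): buffer="ulztaf" (len 6), cursors c1@1 c2@3, authorship ......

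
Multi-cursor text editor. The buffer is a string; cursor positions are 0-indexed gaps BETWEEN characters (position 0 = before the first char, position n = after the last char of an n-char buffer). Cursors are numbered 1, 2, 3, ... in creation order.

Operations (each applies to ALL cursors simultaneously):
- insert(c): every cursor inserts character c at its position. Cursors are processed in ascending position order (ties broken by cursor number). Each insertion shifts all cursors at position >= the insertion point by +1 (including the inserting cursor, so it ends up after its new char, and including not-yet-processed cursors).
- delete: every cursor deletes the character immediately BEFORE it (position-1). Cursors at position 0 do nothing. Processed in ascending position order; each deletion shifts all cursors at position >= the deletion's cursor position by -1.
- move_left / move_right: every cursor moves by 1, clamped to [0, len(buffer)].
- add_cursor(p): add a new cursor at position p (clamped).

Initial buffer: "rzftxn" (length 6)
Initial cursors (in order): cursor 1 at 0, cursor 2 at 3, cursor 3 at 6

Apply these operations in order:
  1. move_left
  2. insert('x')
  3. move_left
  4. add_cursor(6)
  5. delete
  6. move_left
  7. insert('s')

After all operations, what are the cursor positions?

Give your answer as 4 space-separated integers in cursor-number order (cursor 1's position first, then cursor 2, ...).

After op 1 (move_left): buffer="rzftxn" (len 6), cursors c1@0 c2@2 c3@5, authorship ......
After op 2 (insert('x')): buffer="xrzxftxxn" (len 9), cursors c1@1 c2@4 c3@8, authorship 1..2...3.
After op 3 (move_left): buffer="xrzxftxxn" (len 9), cursors c1@0 c2@3 c3@7, authorship 1..2...3.
After op 4 (add_cursor(6)): buffer="xrzxftxxn" (len 9), cursors c1@0 c2@3 c4@6 c3@7, authorship 1..2...3.
After op 5 (delete): buffer="xrxfxn" (len 6), cursors c1@0 c2@2 c3@4 c4@4, authorship 1.2.3.
After op 6 (move_left): buffer="xrxfxn" (len 6), cursors c1@0 c2@1 c3@3 c4@3, authorship 1.2.3.
After op 7 (insert('s')): buffer="sxsrxssfxn" (len 10), cursors c1@1 c2@3 c3@7 c4@7, authorship 112.234.3.

Answer: 1 3 7 7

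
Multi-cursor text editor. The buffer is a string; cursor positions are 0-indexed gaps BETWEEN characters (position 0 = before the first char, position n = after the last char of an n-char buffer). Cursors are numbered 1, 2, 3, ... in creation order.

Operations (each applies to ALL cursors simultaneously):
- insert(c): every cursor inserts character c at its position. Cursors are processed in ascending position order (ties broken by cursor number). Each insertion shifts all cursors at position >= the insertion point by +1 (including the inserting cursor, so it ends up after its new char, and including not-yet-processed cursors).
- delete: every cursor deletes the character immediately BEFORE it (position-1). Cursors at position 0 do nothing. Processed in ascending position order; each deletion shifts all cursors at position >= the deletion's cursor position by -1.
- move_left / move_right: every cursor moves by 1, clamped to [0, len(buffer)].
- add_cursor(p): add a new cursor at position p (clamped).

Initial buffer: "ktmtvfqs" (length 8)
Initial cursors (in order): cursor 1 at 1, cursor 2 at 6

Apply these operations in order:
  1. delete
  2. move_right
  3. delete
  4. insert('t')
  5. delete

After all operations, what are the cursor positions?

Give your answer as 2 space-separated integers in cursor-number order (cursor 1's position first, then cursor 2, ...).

After op 1 (delete): buffer="tmtvqs" (len 6), cursors c1@0 c2@4, authorship ......
After op 2 (move_right): buffer="tmtvqs" (len 6), cursors c1@1 c2@5, authorship ......
After op 3 (delete): buffer="mtvs" (len 4), cursors c1@0 c2@3, authorship ....
After op 4 (insert('t')): buffer="tmtvts" (len 6), cursors c1@1 c2@5, authorship 1...2.
After op 5 (delete): buffer="mtvs" (len 4), cursors c1@0 c2@3, authorship ....

Answer: 0 3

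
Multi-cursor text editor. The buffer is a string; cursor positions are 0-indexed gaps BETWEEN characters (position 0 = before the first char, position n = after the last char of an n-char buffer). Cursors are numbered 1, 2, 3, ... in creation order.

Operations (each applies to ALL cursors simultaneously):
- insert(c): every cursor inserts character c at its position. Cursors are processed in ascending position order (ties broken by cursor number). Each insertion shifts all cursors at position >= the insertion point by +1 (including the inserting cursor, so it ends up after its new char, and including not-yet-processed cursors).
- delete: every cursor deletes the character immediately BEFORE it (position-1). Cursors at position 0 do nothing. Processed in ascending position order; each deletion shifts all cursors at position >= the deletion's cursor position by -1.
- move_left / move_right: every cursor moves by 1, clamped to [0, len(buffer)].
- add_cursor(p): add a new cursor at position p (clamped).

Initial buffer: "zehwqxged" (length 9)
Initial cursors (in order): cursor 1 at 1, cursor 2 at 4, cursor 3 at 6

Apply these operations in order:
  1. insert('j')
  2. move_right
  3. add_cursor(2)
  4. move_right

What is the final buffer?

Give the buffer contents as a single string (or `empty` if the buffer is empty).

After op 1 (insert('j')): buffer="zjehwjqxjged" (len 12), cursors c1@2 c2@6 c3@9, authorship .1...2..3...
After op 2 (move_right): buffer="zjehwjqxjged" (len 12), cursors c1@3 c2@7 c3@10, authorship .1...2..3...
After op 3 (add_cursor(2)): buffer="zjehwjqxjged" (len 12), cursors c4@2 c1@3 c2@7 c3@10, authorship .1...2..3...
After op 4 (move_right): buffer="zjehwjqxjged" (len 12), cursors c4@3 c1@4 c2@8 c3@11, authorship .1...2..3...

Answer: zjehwjqxjged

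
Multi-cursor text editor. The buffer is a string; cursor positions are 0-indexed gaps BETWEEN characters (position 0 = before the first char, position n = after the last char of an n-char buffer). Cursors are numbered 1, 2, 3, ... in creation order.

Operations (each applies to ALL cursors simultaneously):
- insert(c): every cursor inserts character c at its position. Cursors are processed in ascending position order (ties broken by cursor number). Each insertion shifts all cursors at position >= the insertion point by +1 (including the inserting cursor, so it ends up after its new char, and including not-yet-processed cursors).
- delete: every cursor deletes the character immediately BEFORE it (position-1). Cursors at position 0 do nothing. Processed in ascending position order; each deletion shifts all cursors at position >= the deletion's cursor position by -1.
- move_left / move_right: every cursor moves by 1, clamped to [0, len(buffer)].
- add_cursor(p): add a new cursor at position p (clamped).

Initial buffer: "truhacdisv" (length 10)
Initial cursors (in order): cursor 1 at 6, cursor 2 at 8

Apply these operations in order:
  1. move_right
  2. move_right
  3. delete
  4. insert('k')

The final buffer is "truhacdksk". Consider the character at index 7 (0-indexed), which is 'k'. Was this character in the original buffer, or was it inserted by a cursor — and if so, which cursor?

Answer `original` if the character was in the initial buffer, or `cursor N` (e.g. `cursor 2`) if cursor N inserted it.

Answer: cursor 1

Derivation:
After op 1 (move_right): buffer="truhacdisv" (len 10), cursors c1@7 c2@9, authorship ..........
After op 2 (move_right): buffer="truhacdisv" (len 10), cursors c1@8 c2@10, authorship ..........
After op 3 (delete): buffer="truhacds" (len 8), cursors c1@7 c2@8, authorship ........
After op 4 (insert('k')): buffer="truhacdksk" (len 10), cursors c1@8 c2@10, authorship .......1.2
Authorship (.=original, N=cursor N): . . . . . . . 1 . 2
Index 7: author = 1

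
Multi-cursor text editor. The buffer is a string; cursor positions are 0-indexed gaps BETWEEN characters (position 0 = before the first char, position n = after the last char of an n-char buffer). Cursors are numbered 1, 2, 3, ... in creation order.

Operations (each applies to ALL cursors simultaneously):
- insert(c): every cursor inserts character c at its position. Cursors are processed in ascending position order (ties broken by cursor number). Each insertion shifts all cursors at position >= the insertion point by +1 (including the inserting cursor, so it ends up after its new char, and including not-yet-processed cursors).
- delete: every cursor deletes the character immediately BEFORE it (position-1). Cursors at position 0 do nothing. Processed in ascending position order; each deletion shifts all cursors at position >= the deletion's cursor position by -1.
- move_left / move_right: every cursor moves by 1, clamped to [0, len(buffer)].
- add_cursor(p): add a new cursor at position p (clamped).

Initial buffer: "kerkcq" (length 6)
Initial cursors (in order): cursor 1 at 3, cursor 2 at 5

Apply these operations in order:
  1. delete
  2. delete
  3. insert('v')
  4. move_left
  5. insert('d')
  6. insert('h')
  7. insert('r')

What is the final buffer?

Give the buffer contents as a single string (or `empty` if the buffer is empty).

Answer: kvddhhrrvq

Derivation:
After op 1 (delete): buffer="kekq" (len 4), cursors c1@2 c2@3, authorship ....
After op 2 (delete): buffer="kq" (len 2), cursors c1@1 c2@1, authorship ..
After op 3 (insert('v')): buffer="kvvq" (len 4), cursors c1@3 c2@3, authorship .12.
After op 4 (move_left): buffer="kvvq" (len 4), cursors c1@2 c2@2, authorship .12.
After op 5 (insert('d')): buffer="kvddvq" (len 6), cursors c1@4 c2@4, authorship .1122.
After op 6 (insert('h')): buffer="kvddhhvq" (len 8), cursors c1@6 c2@6, authorship .112122.
After op 7 (insert('r')): buffer="kvddhhrrvq" (len 10), cursors c1@8 c2@8, authorship .11212122.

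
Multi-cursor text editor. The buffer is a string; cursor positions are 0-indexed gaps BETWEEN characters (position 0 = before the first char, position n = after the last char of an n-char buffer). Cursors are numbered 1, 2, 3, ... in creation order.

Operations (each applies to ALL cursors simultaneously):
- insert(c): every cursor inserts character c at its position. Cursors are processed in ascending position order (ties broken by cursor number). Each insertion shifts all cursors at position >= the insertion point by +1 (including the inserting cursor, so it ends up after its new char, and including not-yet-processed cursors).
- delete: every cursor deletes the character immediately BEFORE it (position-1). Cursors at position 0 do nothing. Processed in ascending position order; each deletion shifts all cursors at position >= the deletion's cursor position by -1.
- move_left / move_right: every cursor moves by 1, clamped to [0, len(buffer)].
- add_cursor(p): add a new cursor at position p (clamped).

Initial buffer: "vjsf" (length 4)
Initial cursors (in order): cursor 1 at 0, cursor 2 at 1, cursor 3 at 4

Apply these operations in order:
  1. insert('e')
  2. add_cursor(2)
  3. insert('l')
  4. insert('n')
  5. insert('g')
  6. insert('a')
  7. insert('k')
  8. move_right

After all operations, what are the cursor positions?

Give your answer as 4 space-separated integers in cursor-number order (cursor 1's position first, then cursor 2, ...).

Answer: 7 19 27 13

Derivation:
After op 1 (insert('e')): buffer="evejsfe" (len 7), cursors c1@1 c2@3 c3@7, authorship 1.2...3
After op 2 (add_cursor(2)): buffer="evejsfe" (len 7), cursors c1@1 c4@2 c2@3 c3@7, authorship 1.2...3
After op 3 (insert('l')): buffer="elvleljsfel" (len 11), cursors c1@2 c4@4 c2@6 c3@11, authorship 11.422...33
After op 4 (insert('n')): buffer="elnvlnelnjsfeln" (len 15), cursors c1@3 c4@6 c2@9 c3@15, authorship 111.44222...333
After op 5 (insert('g')): buffer="elngvlngelngjsfelng" (len 19), cursors c1@4 c4@8 c2@12 c3@19, authorship 1111.4442222...3333
After op 6 (insert('a')): buffer="elngavlngaelngajsfelnga" (len 23), cursors c1@5 c4@10 c2@15 c3@23, authorship 11111.444422222...33333
After op 7 (insert('k')): buffer="elngakvlngakelngakjsfelngak" (len 27), cursors c1@6 c4@12 c2@18 c3@27, authorship 111111.44444222222...333333
After op 8 (move_right): buffer="elngakvlngakelngakjsfelngak" (len 27), cursors c1@7 c4@13 c2@19 c3@27, authorship 111111.44444222222...333333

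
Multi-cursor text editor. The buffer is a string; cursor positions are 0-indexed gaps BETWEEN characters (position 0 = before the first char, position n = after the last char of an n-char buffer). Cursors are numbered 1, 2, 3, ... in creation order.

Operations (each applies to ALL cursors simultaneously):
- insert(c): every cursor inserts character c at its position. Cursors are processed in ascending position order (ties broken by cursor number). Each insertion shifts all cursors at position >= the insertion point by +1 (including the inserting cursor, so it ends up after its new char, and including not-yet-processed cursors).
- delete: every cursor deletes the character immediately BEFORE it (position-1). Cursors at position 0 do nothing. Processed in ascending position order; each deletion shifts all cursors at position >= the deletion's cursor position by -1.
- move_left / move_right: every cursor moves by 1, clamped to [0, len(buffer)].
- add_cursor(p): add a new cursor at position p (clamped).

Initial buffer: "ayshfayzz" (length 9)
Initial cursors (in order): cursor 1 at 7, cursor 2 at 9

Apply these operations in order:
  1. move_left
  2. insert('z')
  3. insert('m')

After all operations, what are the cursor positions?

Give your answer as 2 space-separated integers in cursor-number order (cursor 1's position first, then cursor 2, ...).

Answer: 8 12

Derivation:
After op 1 (move_left): buffer="ayshfayzz" (len 9), cursors c1@6 c2@8, authorship .........
After op 2 (insert('z')): buffer="ayshfazyzzz" (len 11), cursors c1@7 c2@10, authorship ......1..2.
After op 3 (insert('m')): buffer="ayshfazmyzzmz" (len 13), cursors c1@8 c2@12, authorship ......11..22.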